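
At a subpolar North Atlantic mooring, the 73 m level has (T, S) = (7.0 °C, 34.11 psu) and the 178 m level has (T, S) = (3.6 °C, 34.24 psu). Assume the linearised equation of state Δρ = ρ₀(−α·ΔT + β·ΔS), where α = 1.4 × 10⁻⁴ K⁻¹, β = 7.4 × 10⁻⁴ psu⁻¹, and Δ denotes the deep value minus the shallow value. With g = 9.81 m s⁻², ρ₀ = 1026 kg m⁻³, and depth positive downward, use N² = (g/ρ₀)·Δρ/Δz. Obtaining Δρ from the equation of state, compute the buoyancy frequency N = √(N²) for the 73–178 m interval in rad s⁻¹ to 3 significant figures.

7.31 × 10⁻³ rad s⁻¹

ΔT = -3.4 K, ΔS = +0.13 psu (deep − shallow).
Δρ/ρ₀ = −αΔT + βΔS = 4.76 × 10⁻⁴ + 9.62 × 10⁻⁵ = 5.722 × 10⁻⁴, so Δρ ≈ 0.5871 kg m⁻³.
N² = (g/ρ₀)·Δρ/Δz = g·(Δρ/ρ₀)/Δz = 9.81 × 5.722 × 10⁻⁴ / 105 = 5.3460 × 10⁻⁵ s⁻².
N = √(5.3460 × 10⁻⁵) = 7.3116 × 10⁻³ rad s⁻¹ ≈ 7.31 × 10⁻³ rad s⁻¹.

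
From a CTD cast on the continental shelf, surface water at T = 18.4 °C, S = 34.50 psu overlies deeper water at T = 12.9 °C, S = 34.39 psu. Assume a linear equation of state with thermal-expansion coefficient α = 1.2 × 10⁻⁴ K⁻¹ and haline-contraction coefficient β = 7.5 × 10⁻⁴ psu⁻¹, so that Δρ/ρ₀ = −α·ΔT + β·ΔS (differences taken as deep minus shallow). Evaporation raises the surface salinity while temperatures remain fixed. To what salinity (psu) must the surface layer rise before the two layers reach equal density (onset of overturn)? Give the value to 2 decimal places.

Neutral buoyancy requires −α(T_deep − T_surf) + β(S_deep − S_surf′) = 0.
S_surf′ = S_deep − (α/β)·ΔT = 34.39 − (1.2 × 10⁻⁴/7.5 × 10⁻⁴)·(-5.5) = 35.2700 psu.
Increase required: 35.2700 − 34.50 = 0.7700 psu.

35.27 psu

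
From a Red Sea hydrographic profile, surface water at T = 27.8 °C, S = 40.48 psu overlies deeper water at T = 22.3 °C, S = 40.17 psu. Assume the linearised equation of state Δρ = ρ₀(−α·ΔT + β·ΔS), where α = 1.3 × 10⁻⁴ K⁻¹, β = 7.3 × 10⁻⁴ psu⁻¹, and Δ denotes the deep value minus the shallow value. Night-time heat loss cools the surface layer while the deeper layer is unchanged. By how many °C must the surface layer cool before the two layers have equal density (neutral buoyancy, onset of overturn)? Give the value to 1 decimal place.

3.8 °C

Neutral buoyancy requires Δρ = 0, i.e. −α(T_deep − T_surf′) + β(S_deep − S_surf) = 0.
T_surf′ = T_deep − (β/α)·ΔS = 22.3 − (7.3 × 10⁻⁴/1.3 × 10⁻⁴)·(-0.31) = 24.041 °C.
Cooling required: 27.8 − (24.041) = 3.759 °C.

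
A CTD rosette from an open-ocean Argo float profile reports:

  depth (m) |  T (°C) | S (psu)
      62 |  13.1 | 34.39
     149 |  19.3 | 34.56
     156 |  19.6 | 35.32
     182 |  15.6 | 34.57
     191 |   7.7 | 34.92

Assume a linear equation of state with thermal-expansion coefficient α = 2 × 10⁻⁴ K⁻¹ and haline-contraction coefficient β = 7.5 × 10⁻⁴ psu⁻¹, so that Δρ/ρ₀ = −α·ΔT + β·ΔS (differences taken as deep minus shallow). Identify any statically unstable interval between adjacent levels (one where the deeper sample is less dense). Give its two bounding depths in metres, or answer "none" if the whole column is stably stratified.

62–149 m

Evaluate Δρ/ρ₀ = −αΔT + βΔS across each adjacent pair:
  62–149 m: −αΔT+βΔS = −(2 × 10⁻⁴)(+6.2)+(7.5 × 10⁻⁴)(+0.17) = -1.1 × 10⁻³ → UNSTABLE
  149–156 m: −αΔT+βΔS = −(2 × 10⁻⁴)(+0.3)+(7.5 × 10⁻⁴)(+0.76) = 5.1 × 10⁻⁴ → stable
  156–182 m: −αΔT+βΔS = −(2 × 10⁻⁴)(-4.0)+(7.5 × 10⁻⁴)(-0.75) = 2.4 × 10⁻⁴ → stable
  182–191 m: −αΔT+βΔS = −(2 × 10⁻⁴)(-7.9)+(7.5 × 10⁻⁴)(+0.35) = 1.8 × 10⁻³ → stable
The 62–149 m interval has Δρ < 0: lighter water underlies denser water.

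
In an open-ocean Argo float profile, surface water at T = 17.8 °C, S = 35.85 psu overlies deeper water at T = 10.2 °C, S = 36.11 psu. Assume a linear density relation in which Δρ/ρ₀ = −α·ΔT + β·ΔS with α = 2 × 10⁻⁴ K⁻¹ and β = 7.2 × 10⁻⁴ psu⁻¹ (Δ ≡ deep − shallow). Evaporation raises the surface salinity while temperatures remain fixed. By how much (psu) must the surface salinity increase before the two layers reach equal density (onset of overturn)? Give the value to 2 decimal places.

2.37 psu

Neutral buoyancy requires −α(T_deep − T_surf) + β(S_deep − S_surf′) = 0.
S_surf′ = S_deep − (α/β)·ΔT = 36.11 − (2 × 10⁻⁴/7.2 × 10⁻⁴)·(-7.6) = 38.2211 psu.
Increase required: 38.2211 − 35.85 = 2.3711 psu.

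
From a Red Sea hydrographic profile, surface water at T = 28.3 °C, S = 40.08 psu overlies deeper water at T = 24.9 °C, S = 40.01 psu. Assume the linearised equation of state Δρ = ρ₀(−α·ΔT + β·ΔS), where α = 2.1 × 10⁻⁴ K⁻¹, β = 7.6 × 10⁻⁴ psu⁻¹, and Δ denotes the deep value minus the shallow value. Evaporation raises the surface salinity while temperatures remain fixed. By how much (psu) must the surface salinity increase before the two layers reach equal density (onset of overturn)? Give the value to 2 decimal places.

Neutral buoyancy requires −α(T_deep − T_surf) + β(S_deep − S_surf′) = 0.
S_surf′ = S_deep − (α/β)·ΔT = 40.01 − (2.1 × 10⁻⁴/7.6 × 10⁻⁴)·(-3.4) = 40.9495 psu.
Increase required: 40.9495 − 40.08 = 0.8695 psu.

0.87 psu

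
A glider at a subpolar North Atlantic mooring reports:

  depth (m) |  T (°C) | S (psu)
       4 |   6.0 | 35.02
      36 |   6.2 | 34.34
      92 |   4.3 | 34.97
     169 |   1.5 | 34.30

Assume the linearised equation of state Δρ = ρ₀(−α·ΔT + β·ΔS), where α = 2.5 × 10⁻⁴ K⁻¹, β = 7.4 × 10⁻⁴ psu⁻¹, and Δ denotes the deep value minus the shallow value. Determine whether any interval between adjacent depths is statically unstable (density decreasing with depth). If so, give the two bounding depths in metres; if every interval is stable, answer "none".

Evaluate Δρ/ρ₀ = −αΔT + βΔS across each adjacent pair:
  4–36 m: −αΔT+βΔS = −(2.5 × 10⁻⁴)(+0.2)+(7.4 × 10⁻⁴)(-0.68) = -5.5 × 10⁻⁴ → UNSTABLE
  36–92 m: −αΔT+βΔS = −(2.5 × 10⁻⁴)(-1.9)+(7.4 × 10⁻⁴)(+0.63) = 9.4 × 10⁻⁴ → stable
  92–169 m: −αΔT+βΔS = −(2.5 × 10⁻⁴)(-2.8)+(7.4 × 10⁻⁴)(-0.67) = 2.0 × 10⁻⁴ → stable
The 4–36 m interval has Δρ < 0: lighter water underlies denser water.

4–36 m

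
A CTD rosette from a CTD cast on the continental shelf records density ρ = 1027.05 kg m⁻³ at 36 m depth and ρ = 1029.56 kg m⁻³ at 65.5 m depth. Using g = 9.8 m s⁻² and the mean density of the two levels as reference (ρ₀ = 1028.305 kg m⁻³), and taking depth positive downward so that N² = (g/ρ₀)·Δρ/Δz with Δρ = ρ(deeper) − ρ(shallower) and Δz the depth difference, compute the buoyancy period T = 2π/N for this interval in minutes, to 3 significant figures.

Δρ = 1029.56 − 1027.05 = 2.51 kg m⁻³ over Δz = 65.5 − 36 = 29.5 m.
N² = (9.8/1028.305) × (2.51/29.5) = 8.1088 × 10⁻⁴ s⁻².
N = √(8.1088 × 10⁻⁴) = 0.028476 rad s⁻¹, so T = 2π/N = 220.65 s = 3.6775 min ≈ 3.68 min.

3.68 min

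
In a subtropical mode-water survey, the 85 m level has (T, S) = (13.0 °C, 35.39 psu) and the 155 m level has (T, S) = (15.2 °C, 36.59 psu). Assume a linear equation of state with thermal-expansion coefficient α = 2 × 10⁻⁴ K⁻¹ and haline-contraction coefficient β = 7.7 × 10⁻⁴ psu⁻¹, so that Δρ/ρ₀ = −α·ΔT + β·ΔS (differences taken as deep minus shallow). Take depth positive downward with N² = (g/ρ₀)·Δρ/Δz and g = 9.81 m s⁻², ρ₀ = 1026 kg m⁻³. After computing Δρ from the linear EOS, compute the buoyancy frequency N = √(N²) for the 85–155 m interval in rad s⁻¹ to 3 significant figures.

ΔT = +2.2 K, ΔS = +1.20 psu (deep − shallow).
Δρ/ρ₀ = −αΔT + βΔS = -4.40 × 10⁻⁴ + 9.24 × 10⁻⁴ = 4.84 × 10⁻⁴, so Δρ ≈ 0.4966 kg m⁻³.
N² = (g/ρ₀)·Δρ/Δz = g·(Δρ/ρ₀)/Δz = 9.81 × 4.84 × 10⁻⁴ / 70 = 6.7829 × 10⁻⁵ s⁻².
N = √(6.7829 × 10⁻⁵) = 8.2358 × 10⁻³ rad s⁻¹ ≈ 8.24 × 10⁻³ rad s⁻¹.

8.24 × 10⁻³ rad s⁻¹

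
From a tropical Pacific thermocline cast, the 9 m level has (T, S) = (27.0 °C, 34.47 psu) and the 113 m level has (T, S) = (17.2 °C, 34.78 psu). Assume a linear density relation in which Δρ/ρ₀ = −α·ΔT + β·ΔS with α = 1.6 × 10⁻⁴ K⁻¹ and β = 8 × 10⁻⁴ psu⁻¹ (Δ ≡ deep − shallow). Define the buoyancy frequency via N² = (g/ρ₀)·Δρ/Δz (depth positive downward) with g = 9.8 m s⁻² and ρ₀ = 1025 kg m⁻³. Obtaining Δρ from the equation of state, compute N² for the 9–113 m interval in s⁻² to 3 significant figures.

ΔT = -9.8 K, ΔS = +0.31 psu (deep − shallow).
Δρ/ρ₀ = −αΔT + βΔS = 1.568 × 10⁻³ + 2.48 × 10⁻⁴ = 1.816 × 10⁻³, so Δρ ≈ 1.861 kg m⁻³.
N² = (g/ρ₀)·Δρ/Δz = g·(Δρ/ρ₀)/Δz = 9.8 × 1.816 × 10⁻³ / 104 = 1.7112 × 10⁻⁴ s⁻² ≈ 1.71 × 10⁻⁴ s⁻².

1.71 × 10⁻⁴ s⁻²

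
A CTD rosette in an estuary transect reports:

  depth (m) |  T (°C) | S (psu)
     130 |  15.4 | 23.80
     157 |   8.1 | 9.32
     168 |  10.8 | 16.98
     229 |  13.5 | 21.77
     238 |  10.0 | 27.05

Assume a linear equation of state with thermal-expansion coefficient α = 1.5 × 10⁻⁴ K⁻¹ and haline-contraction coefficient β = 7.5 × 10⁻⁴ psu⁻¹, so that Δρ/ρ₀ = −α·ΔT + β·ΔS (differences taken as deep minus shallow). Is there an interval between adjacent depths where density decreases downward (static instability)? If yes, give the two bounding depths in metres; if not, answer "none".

Evaluate Δρ/ρ₀ = −αΔT + βΔS across each adjacent pair:
  130–157 m: −αΔT+βΔS = −(1.5 × 10⁻⁴)(-7.3)+(7.5 × 10⁻⁴)(-14.48) = -9.8 × 10⁻³ → UNSTABLE
  157–168 m: −αΔT+βΔS = −(1.5 × 10⁻⁴)(+2.7)+(7.5 × 10⁻⁴)(+7.66) = 5.3 × 10⁻³ → stable
  168–229 m: −αΔT+βΔS = −(1.5 × 10⁻⁴)(+2.7)+(7.5 × 10⁻⁴)(+4.79) = 3.2 × 10⁻³ → stable
  229–238 m: −αΔT+βΔS = −(1.5 × 10⁻⁴)(-3.5)+(7.5 × 10⁻⁴)(+5.28) = 4.5 × 10⁻³ → stable
The 130–157 m interval has Δρ < 0: lighter water underlies denser water.

130–157 m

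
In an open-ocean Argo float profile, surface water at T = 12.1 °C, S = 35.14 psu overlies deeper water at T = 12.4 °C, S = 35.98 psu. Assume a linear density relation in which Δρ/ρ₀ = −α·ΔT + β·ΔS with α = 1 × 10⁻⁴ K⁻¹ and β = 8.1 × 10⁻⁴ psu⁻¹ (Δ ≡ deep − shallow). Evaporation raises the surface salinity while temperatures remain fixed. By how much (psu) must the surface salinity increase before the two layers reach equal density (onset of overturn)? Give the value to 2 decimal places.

Neutral buoyancy requires −α(T_deep − T_surf) + β(S_deep − S_surf′) = 0.
S_surf′ = S_deep − (α/β)·ΔT = 35.98 − (1 × 10⁻⁴/8.1 × 10⁻⁴)·(+0.3) = 35.9430 psu.
Increase required: 35.9430 − 35.14 = 0.8030 psu.

0.80 psu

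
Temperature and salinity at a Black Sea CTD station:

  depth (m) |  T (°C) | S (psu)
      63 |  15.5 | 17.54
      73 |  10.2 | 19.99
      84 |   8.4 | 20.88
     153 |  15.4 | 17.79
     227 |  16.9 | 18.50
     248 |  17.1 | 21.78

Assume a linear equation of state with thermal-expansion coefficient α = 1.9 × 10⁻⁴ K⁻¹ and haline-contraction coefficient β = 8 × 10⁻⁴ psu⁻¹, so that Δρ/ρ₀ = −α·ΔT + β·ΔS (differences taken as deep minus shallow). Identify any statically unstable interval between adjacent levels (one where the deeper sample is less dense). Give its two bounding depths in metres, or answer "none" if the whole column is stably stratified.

84–153 m

Evaluate Δρ/ρ₀ = −αΔT + βΔS across each adjacent pair:
  63–73 m: −αΔT+βΔS = −(1.9 × 10⁻⁴)(-5.3)+(8 × 10⁻⁴)(+2.45) = 3.0 × 10⁻³ → stable
  73–84 m: −αΔT+βΔS = −(1.9 × 10⁻⁴)(-1.8)+(8 × 10⁻⁴)(+0.89) = 1.1 × 10⁻³ → stable
  84–153 m: −αΔT+βΔS = −(1.9 × 10⁻⁴)(+7.0)+(8 × 10⁻⁴)(-3.09) = -3.8 × 10⁻³ → UNSTABLE
  153–227 m: −αΔT+βΔS = −(1.9 × 10⁻⁴)(+1.5)+(8 × 10⁻⁴)(+0.71) = 2.8 × 10⁻⁴ → stable
  227–248 m: −αΔT+βΔS = −(1.9 × 10⁻⁴)(+0.2)+(8 × 10⁻⁴)(+3.28) = 2.6 × 10⁻³ → stable
The 84–153 m interval has Δρ < 0: lighter water underlies denser water.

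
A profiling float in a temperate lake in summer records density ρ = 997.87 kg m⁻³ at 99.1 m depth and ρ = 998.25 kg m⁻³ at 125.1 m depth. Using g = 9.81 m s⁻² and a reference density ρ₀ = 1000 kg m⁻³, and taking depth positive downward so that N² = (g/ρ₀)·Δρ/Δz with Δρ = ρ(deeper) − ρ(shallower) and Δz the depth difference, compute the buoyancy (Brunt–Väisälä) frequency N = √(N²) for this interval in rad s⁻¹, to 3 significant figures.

0.0120 rad s⁻¹

Δρ = 998.25 − 997.87 = 0.38 kg m⁻³ over Δz = 125.1 − 99.1 = 26 m.
N² = (9.81/1000) × (0.38/26) = 1.4338 × 10⁻⁴ s⁻².
N = √(1.4338 × 10⁻⁴) = 0.011974 rad s⁻¹ ≈ 0.0120 rad s⁻¹.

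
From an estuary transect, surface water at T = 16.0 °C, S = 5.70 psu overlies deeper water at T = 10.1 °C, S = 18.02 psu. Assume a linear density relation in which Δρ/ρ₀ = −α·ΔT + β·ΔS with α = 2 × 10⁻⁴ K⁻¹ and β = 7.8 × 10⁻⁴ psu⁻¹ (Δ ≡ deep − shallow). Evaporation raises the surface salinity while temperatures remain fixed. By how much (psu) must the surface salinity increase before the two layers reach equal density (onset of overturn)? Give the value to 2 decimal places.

13.83 psu

Neutral buoyancy requires −α(T_deep − T_surf) + β(S_deep − S_surf′) = 0.
S_surf′ = S_deep − (α/β)·ΔT = 18.02 − (2 × 10⁻⁴/7.8 × 10⁻⁴)·(-5.9) = 19.5328 psu.
Increase required: 19.5328 − 5.70 = 13.8328 psu.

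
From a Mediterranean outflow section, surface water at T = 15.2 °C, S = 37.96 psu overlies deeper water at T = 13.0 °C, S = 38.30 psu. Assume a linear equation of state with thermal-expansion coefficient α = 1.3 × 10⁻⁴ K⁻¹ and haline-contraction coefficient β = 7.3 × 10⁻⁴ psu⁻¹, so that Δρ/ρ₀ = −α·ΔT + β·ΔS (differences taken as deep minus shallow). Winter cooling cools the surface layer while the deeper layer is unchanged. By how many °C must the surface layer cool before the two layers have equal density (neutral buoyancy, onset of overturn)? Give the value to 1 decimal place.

4.1 °C

Neutral buoyancy requires Δρ = 0, i.e. −α(T_deep − T_surf′) + β(S_deep − S_surf) = 0.
T_surf′ = T_deep − (β/α)·ΔS = 13.0 − (7.3 × 10⁻⁴/1.3 × 10⁻⁴)·(+0.34) = 11.091 °C.
Cooling required: 15.2 − (11.091) = 4.109 °C.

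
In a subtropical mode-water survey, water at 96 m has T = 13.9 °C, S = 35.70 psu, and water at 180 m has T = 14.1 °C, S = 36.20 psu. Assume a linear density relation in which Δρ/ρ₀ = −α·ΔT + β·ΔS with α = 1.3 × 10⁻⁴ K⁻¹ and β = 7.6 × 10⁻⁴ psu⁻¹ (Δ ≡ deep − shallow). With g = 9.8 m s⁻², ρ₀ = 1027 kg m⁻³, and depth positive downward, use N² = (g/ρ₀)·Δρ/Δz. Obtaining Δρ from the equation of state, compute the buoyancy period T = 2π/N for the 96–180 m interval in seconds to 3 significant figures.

ΔT = +0.2 K, ΔS = +0.50 psu (deep − shallow).
Δρ/ρ₀ = −αΔT + βΔS = -2.60 × 10⁻⁵ + 3.80 × 10⁻⁴ = 3.54 × 10⁻⁴, so Δρ ≈ 0.3636 kg m⁻³.
N² = (g/ρ₀)·Δρ/Δz = g·(Δρ/ρ₀)/Δz = 9.8 × 3.54 × 10⁻⁴ / 84 = 4.1300 × 10⁻⁵ s⁻².
N = √(4.1300 × 10⁻⁵) = 6.4265 × 10⁻³ rad s⁻¹ → T = 2π/N = 977.70 s ≈ 978 s.

978 s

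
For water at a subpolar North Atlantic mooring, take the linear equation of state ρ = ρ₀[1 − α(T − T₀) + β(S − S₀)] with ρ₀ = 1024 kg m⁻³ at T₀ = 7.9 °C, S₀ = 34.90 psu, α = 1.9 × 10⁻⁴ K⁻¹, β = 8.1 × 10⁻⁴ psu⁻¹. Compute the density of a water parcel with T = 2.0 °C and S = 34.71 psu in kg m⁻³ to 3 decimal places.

T − T₀ = -5.9 K, S − S₀ = -0.19 psu.
Bracket = 1 − α·(-5.9) + β·(-0.19) = 1 + (9.671 × 10⁻⁴) = 1.0009671.
ρ = 1024 × 1.0009671 = 1024.990 kg m⁻³.

1024.990 kg m⁻³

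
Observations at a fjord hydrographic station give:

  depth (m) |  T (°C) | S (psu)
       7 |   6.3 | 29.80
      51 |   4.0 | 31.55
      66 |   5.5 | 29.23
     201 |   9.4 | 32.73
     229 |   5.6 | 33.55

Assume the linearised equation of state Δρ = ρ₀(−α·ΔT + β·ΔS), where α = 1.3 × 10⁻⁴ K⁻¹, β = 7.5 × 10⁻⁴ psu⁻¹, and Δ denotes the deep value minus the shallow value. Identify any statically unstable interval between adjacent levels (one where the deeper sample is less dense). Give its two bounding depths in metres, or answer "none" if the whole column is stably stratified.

51–66 m

Evaluate Δρ/ρ₀ = −αΔT + βΔS across each adjacent pair:
  7–51 m: −αΔT+βΔS = −(1.3 × 10⁻⁴)(-2.3)+(7.5 × 10⁻⁴)(+1.75) = 1.6 × 10⁻³ → stable
  51–66 m: −αΔT+βΔS = −(1.3 × 10⁻⁴)(+1.5)+(7.5 × 10⁻⁴)(-2.32) = -1.9 × 10⁻³ → UNSTABLE
  66–201 m: −αΔT+βΔS = −(1.3 × 10⁻⁴)(+3.9)+(7.5 × 10⁻⁴)(+3.50) = 2.1 × 10⁻³ → stable
  201–229 m: −αΔT+βΔS = −(1.3 × 10⁻⁴)(-3.8)+(7.5 × 10⁻⁴)(+0.82) = 1.1 × 10⁻³ → stable
The 51–66 m interval has Δρ < 0: lighter water underlies denser water.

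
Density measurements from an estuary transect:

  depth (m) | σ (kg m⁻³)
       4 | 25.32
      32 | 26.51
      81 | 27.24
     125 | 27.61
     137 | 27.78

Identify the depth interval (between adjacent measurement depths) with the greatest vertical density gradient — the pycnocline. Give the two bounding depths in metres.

Compute the density gradient over each adjacent pair:
  4–32 m: Δρ/Δz = 1.19/28 = 0.042 kg m⁻⁴
  32–81 m: Δρ/Δz = 0.73/49 = 0.015 kg m⁻⁴
  81–125 m: Δρ/Δz = 0.37/44 = 8.4 × 10⁻³ kg m⁻⁴
  125–137 m: Δρ/Δz = 0.17/12 = 0.014 kg m⁻⁴
The largest gradient is in the 4–32 m interval — the pycnocline.

4–32 m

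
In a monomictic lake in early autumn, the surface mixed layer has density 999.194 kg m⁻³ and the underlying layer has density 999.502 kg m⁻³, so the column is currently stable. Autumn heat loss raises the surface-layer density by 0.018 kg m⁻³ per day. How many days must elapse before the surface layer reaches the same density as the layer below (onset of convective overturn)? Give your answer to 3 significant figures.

Density deficit of the surface layer: 999.502 − 999.194 = 0.308 kg m⁻³.
Required change = 0.308 / 0.018 = 17.1 days.

17.1 days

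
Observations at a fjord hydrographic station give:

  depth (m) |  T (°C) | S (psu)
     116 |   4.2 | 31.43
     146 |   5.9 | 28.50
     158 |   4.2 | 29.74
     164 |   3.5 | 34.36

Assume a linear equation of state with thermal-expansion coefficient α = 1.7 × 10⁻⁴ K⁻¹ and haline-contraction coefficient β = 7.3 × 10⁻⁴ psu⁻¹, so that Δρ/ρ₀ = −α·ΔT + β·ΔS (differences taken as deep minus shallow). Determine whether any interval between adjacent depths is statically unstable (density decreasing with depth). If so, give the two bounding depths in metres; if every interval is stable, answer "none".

116–146 m

Evaluate Δρ/ρ₀ = −αΔT + βΔS across each adjacent pair:
  116–146 m: −αΔT+βΔS = −(1.7 × 10⁻⁴)(+1.7)+(7.3 × 10⁻⁴)(-2.93) = -2.4 × 10⁻³ → UNSTABLE
  146–158 m: −αΔT+βΔS = −(1.7 × 10⁻⁴)(-1.7)+(7.3 × 10⁻⁴)(+1.24) = 1.2 × 10⁻³ → stable
  158–164 m: −αΔT+βΔS = −(1.7 × 10⁻⁴)(-0.7)+(7.3 × 10⁻⁴)(+4.62) = 3.5 × 10⁻³ → stable
The 116–146 m interval has Δρ < 0: lighter water underlies denser water.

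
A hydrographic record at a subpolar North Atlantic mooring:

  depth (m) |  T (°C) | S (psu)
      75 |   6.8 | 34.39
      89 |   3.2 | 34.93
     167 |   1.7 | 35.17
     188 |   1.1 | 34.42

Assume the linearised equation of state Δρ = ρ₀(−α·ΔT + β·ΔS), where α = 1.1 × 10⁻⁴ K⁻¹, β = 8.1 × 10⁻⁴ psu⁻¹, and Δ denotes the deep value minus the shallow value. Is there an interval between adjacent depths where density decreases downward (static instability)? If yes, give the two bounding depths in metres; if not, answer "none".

Evaluate Δρ/ρ₀ = −αΔT + βΔS across each adjacent pair:
  75–89 m: −αΔT+βΔS = −(1.1 × 10⁻⁴)(-3.6)+(8.1 × 10⁻⁴)(+0.54) = 8.3 × 10⁻⁴ → stable
  89–167 m: −αΔT+βΔS = −(1.1 × 10⁻⁴)(-1.5)+(8.1 × 10⁻⁴)(+0.24) = 3.6 × 10⁻⁴ → stable
  167–188 m: −αΔT+βΔS = −(1.1 × 10⁻⁴)(-0.6)+(8.1 × 10⁻⁴)(-0.75) = -5.4 × 10⁻⁴ → UNSTABLE
The 167–188 m interval has Δρ < 0: lighter water underlies denser water.

167–188 m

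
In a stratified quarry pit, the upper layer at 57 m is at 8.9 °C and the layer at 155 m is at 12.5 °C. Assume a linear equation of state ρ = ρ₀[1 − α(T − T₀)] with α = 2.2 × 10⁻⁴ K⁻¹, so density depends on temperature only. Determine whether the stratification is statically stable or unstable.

unstable

ΔT = 12.5 − 8.9 = +3.6 K, so Δρ/ρ₀ = −αΔT = -7.92 × 10⁻⁴.
Δρ/ρ₀ < 0, so Δρ < 0: deeper water is lighter → statically unstable; the column would overturn.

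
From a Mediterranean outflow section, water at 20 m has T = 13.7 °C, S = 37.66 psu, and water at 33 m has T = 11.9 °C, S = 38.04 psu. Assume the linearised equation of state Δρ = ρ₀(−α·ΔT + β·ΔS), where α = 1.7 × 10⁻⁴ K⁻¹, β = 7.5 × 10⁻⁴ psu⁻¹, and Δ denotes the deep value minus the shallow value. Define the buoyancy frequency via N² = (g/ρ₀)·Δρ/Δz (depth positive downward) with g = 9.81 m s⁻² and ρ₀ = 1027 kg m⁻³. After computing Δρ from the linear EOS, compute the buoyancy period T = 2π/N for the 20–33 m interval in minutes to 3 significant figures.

4.96 min

ΔT = -1.8 K, ΔS = +0.38 psu (deep − shallow).
Δρ/ρ₀ = −αΔT + βΔS = 3.06 × 10⁻⁴ + 2.85 × 10⁻⁴ = 5.91 × 10⁻⁴, so Δρ ≈ 0.6070 kg m⁻³.
N² = (g/ρ₀)·Δρ/Δz = g·(Δρ/ρ₀)/Δz = 9.81 × 5.91 × 10⁻⁴ / 13 = 4.4598 × 10⁻⁴ s⁻².
N = √(4.4598 × 10⁻⁴) = 0.021118 rad s⁻¹ → T = 2π/N = 297.53 s = 4.9588 min ≈ 4.96 min.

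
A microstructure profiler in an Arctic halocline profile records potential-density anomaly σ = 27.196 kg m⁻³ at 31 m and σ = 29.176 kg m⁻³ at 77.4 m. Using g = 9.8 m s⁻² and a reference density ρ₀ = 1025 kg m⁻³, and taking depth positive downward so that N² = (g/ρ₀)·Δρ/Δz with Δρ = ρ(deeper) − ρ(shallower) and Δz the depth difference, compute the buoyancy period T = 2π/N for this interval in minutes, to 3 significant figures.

5.18 min

Δρ = 1029.176 − 1027.196 = 1.980 kg m⁻³ over Δz = 77.4 − 31 = 46.4 m.
N² = (9.8/1025) × (1.980/46.4) = 4.0799 × 10⁻⁴ s⁻².
N = √(4.0799 × 10⁻⁴) = 0.020199 rad s⁻¹, so T = 2π/N = 311.06 s = 5.1843 min ≈ 5.18 min.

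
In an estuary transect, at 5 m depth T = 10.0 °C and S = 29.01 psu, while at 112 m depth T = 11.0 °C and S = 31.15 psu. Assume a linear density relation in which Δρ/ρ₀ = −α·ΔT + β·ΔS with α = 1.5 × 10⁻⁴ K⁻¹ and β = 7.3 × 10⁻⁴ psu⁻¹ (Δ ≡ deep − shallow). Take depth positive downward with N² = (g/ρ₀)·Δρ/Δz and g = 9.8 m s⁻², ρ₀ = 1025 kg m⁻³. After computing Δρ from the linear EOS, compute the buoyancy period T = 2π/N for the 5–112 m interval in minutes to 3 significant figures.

9.21 min

ΔT = +1.0 K, ΔS = +2.14 psu (deep − shallow).
Δρ/ρ₀ = −αΔT + βΔS = -1.50 × 10⁻⁴ + 1.5622 × 10⁻³ = 1.4122 × 10⁻³, so Δρ ≈ 1.448 kg m⁻³.
N² = (g/ρ₀)·Δρ/Δz = g·(Δρ/ρ₀)/Δz = 9.8 × 1.4122 × 10⁻³ / 107 = 1.2934 × 10⁻⁴ s⁻².
N = √(1.2934 × 10⁻⁴) = 0.011373 rad s⁻¹ → T = 2π/N = 552.47 s = 9.2078 min ≈ 9.21 min.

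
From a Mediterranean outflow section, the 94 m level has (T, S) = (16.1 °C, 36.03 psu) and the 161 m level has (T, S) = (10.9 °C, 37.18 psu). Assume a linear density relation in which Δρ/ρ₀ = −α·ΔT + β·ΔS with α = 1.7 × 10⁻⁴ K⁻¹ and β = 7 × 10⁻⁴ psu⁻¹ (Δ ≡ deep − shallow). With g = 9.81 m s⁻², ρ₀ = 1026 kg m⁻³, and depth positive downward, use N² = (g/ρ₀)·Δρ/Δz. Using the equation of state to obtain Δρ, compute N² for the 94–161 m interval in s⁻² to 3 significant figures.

ΔT = -5.2 K, ΔS = +1.15 psu (deep − shallow).
Δρ/ρ₀ = −αΔT + βΔS = 8.84 × 10⁻⁴ + 8.05 × 10⁻⁴ = 1.689 × 10⁻³, so Δρ ≈ 1.733 kg m⁻³.
N² = (g/ρ₀)·Δρ/Δz = g·(Δρ/ρ₀)/Δz = 9.81 × 1.689 × 10⁻³ / 67 = 2.4730 × 10⁻⁴ s⁻² ≈ 2.47 × 10⁻⁴ s⁻².

2.47 × 10⁻⁴ s⁻²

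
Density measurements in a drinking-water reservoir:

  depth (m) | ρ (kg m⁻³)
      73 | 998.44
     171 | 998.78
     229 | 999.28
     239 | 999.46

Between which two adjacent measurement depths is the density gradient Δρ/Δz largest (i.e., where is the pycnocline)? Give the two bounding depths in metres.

Compute the density gradient over each adjacent pair:
  73–171 m: Δρ/Δz = 0.34/98 = 3.5 × 10⁻³ kg m⁻⁴
  171–229 m: Δρ/Δz = 0.50/58 = 8.6 × 10⁻³ kg m⁻⁴
  229–239 m: Δρ/Δz = 0.18/10 = 0.018 kg m⁻⁴
The largest gradient is in the 229–239 m interval — the pycnocline.

229–239 m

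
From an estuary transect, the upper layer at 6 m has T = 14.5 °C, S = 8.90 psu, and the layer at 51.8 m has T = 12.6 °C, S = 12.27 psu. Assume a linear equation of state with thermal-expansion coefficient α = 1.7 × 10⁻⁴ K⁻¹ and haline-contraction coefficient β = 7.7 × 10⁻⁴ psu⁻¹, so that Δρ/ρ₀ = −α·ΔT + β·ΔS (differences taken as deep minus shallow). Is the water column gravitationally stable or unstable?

ΔT = 12.6 − 14.5 = -1.9 K and ΔS = 12.27 − 8.90 = +3.37 psu (deep − shallow).
−αΔT = 3.23 × 10⁻⁴; βΔS = 2.5949 × 10⁻³; sum Δρ/ρ₀ = 2.9179 × 10⁻³.
Δρ/ρ₀ > 0, so Δρ > 0: deeper water is denser → statically stable.

stable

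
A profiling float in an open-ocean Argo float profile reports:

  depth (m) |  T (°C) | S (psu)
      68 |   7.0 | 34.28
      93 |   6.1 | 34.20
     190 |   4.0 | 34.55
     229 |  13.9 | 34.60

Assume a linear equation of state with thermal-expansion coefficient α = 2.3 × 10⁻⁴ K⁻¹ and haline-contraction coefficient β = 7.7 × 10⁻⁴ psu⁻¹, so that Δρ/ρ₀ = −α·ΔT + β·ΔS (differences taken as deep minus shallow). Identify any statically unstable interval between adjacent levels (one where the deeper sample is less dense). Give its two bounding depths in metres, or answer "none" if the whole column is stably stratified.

Evaluate Δρ/ρ₀ = −αΔT + βΔS across each adjacent pair:
  68–93 m: −αΔT+βΔS = −(2.3 × 10⁻⁴)(-0.9)+(7.7 × 10⁻⁴)(-0.08) = 1.5 × 10⁻⁴ → stable
  93–190 m: −αΔT+βΔS = −(2.3 × 10⁻⁴)(-2.1)+(7.7 × 10⁻⁴)(+0.35) = 7.5 × 10⁻⁴ → stable
  190–229 m: −αΔT+βΔS = −(2.3 × 10⁻⁴)(+9.9)+(7.7 × 10⁻⁴)(+0.05) = -2.2 × 10⁻³ → UNSTABLE
The 190–229 m interval has Δρ < 0: lighter water underlies denser water.

190–229 m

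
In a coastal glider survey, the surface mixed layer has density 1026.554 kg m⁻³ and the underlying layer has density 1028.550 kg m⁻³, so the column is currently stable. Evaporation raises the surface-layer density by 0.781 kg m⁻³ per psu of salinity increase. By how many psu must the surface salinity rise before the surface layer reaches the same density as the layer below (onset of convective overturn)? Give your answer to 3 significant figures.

Density deficit of the surface layer: 1028.550 − 1026.554 = 1.996 kg m⁻³.
Required change = 1.996 / 0.781 = 2.56 psu.

2.56 psu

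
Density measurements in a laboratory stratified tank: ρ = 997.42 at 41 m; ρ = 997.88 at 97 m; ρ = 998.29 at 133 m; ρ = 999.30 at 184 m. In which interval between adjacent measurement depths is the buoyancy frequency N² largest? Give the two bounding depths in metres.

Compute the density gradient over each adjacent pair:
  41–97 m: Δρ/Δz = 0.46/56 = 8.2 × 10⁻³ kg m⁻⁴
  97–133 m: Δρ/Δz = 0.41/36 = 0.011 kg m⁻⁴
  133–184 m: Δρ/Δz = 1.01/51 = 0.020 kg m⁻⁴
The largest gradient is in the 133–184 m interval — the pycnocline.

133–184 m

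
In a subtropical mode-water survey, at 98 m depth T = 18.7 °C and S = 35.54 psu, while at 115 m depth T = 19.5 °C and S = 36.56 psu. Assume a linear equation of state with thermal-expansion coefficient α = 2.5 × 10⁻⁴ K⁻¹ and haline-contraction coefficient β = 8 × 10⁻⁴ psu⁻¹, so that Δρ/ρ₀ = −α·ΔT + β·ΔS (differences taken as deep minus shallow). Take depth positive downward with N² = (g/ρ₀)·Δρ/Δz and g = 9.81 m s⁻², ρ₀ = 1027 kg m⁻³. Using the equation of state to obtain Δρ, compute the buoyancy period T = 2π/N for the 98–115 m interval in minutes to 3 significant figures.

5.55 min

ΔT = +0.8 K, ΔS = +1.02 psu (deep − shallow).
Δρ/ρ₀ = −αΔT + βΔS = -2.00 × 10⁻⁴ + 8.16 × 10⁻⁴ = 6.16 × 10⁻⁴, so Δρ ≈ 0.6326 kg m⁻³.
N² = (g/ρ₀)·Δρ/Δz = g·(Δρ/ρ₀)/Δz = 9.81 × 6.16 × 10⁻⁴ / 17 = 3.5547 × 10⁻⁴ s⁻².
N = √(3.5547 × 10⁻⁴) = 0.018854 rad s⁻¹ → T = 2π/N = 333.25 s = 5.5542 min ≈ 5.55 min.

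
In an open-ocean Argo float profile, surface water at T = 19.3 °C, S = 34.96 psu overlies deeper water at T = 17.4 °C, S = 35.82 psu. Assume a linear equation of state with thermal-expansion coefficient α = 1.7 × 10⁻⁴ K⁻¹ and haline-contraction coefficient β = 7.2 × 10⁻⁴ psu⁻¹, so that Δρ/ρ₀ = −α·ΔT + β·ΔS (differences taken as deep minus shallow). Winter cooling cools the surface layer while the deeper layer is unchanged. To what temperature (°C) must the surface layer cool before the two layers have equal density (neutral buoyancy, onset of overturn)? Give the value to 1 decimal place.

Neutral buoyancy requires Δρ = 0, i.e. −α(T_deep − T_surf′) + β(S_deep − S_surf) = 0.
T_surf′ = T_deep − (β/α)·ΔS = 17.4 − (7.2 × 10⁻⁴/1.7 × 10⁻⁴)·(+0.86) = 13.758 °C.
Cooling required: 19.3 − (13.758) = 5.542 °C.

13.8 °C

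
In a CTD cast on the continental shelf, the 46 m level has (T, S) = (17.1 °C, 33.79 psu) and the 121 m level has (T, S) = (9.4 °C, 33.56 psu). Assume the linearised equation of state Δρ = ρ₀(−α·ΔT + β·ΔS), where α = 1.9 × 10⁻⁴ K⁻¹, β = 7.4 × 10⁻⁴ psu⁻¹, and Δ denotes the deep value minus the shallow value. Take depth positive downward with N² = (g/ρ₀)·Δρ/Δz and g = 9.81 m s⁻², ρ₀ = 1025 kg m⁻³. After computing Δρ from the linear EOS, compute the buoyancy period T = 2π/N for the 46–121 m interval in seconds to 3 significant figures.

483 s

ΔT = -7.7 K, ΔS = -0.23 psu (deep − shallow).
Δρ/ρ₀ = −αΔT + βΔS = 1.463 × 10⁻³ − 1.702 × 10⁻⁴ = 1.2928 × 10⁻³, so Δρ ≈ 1.325 kg m⁻³.
N² = (g/ρ₀)·Δρ/Δz = g·(Δρ/ρ₀)/Δz = 9.81 × 1.2928 × 10⁻³ / 75 = 1.6910 × 10⁻⁴ s⁻².
N = √(1.6910 × 10⁻⁴) = 0.013004 rad s⁻¹ → T = 2π/N = 483.17 s ≈ 483 s.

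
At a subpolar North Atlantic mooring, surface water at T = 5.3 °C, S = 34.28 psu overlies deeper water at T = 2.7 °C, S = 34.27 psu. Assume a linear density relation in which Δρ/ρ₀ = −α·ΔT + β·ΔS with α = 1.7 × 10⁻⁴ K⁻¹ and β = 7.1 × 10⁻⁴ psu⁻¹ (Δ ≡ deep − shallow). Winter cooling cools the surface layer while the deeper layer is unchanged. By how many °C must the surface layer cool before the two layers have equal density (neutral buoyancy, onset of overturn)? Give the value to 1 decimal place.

Neutral buoyancy requires Δρ = 0, i.e. −α(T_deep − T_surf′) + β(S_deep − S_surf) = 0.
T_surf′ = T_deep − (β/α)·ΔS = 2.7 − (7.1 × 10⁻⁴/1.7 × 10⁻⁴)·(-0.01) = 2.742 °C.
Cooling required: 5.3 − (2.742) = 2.558 °C.

2.6 °C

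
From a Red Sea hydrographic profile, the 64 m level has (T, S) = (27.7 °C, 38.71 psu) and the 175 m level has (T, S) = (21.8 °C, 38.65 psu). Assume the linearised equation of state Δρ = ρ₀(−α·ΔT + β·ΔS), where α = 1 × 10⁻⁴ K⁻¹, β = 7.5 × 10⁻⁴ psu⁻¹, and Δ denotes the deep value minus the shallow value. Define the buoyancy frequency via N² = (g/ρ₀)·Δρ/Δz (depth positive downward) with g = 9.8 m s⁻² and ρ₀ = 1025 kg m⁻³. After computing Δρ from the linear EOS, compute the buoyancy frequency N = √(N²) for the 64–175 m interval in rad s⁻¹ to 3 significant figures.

6.94 × 10⁻³ rad s⁻¹

ΔT = -5.9 K, ΔS = -0.06 psu (deep − shallow).
Δρ/ρ₀ = −αΔT + βΔS = 5.90 × 10⁻⁴ − 4.50 × 10⁻⁵ = 5.45 × 10⁻⁴, so Δρ ≈ 0.5586 kg m⁻³.
N² = (g/ρ₀)·Δρ/Δz = g·(Δρ/ρ₀)/Δz = 9.8 × 5.45 × 10⁻⁴ / 111 = 4.8117 × 10⁻⁵ s⁻².
N = √(4.8117 × 10⁻⁵) = 6.9366 × 10⁻³ rad s⁻¹ ≈ 6.94 × 10⁻³ rad s⁻¹.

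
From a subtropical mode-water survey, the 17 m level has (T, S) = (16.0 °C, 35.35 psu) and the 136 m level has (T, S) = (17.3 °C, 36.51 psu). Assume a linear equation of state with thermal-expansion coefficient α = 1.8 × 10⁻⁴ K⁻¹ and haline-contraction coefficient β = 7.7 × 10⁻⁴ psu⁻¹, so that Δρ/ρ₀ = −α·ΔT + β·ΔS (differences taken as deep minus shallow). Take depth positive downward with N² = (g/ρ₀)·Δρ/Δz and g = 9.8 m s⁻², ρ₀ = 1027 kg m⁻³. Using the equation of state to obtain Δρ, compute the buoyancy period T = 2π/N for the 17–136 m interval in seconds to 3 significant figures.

ΔT = +1.3 K, ΔS = +1.16 psu (deep − shallow).
Δρ/ρ₀ = −αΔT + βΔS = -2.34 × 10⁻⁴ + 8.932 × 10⁻⁴ = 6.592 × 10⁻⁴, so Δρ ≈ 0.6770 kg m⁻³.
N² = (g/ρ₀)·Δρ/Δz = g·(Δρ/ρ₀)/Δz = 9.8 × 6.592 × 10⁻⁴ / 119 = 5.4287 × 10⁻⁵ s⁻².
N = √(5.4287 × 10⁻⁵) = 7.3680 × 10⁻³ rad s⁻¹ → T = 2π/N = 852.77 s ≈ 853 s.

853 s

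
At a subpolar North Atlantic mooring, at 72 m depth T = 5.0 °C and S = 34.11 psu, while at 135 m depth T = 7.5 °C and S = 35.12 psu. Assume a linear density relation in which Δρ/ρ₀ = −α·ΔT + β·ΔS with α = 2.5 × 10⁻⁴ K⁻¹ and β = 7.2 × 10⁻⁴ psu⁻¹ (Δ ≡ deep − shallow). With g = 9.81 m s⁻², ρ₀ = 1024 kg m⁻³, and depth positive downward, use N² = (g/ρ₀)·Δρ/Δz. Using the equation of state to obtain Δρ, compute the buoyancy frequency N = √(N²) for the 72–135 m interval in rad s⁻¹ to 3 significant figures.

3.99 × 10⁻³ rad s⁻¹

ΔT = +2.5 K, ΔS = +1.01 psu (deep − shallow).
Δρ/ρ₀ = −αΔT + βΔS = -6.25 × 10⁻⁴ + 7.272 × 10⁻⁴ = 1.022 × 10⁻⁴, so Δρ ≈ 0.1047 kg m⁻³.
N² = (g/ρ₀)·Δρ/Δz = g·(Δρ/ρ₀)/Δz = 9.81 × 1.022 × 10⁻⁴ / 63 = 1.5914 × 10⁻⁵ s⁻².
N = √(1.5914 × 10⁻⁵) = 3.9892 × 10⁻³ rad s⁻¹ ≈ 3.99 × 10⁻³ rad s⁻¹.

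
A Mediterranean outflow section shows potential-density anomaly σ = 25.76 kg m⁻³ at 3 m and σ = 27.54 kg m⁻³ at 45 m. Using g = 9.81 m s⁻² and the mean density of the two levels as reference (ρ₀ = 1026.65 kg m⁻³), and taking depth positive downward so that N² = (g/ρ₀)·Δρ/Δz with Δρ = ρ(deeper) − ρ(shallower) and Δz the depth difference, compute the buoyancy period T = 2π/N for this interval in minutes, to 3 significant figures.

Δρ = 1027.54 − 1025.76 = 1.78 kg m⁻³ over Δz = 45 − 3 = 42 m.
N² = (9.81/1026.65) × (1.78/42) = 4.0496 × 10⁻⁴ s⁻².
N = √(4.0496 × 10⁻⁴) = 0.020124 rad s⁻¹, so T = 2π/N = 312.22 s = 5.2037 min ≈ 5.20 min.
A positive N² confirms static stability across the interval.

5.20 min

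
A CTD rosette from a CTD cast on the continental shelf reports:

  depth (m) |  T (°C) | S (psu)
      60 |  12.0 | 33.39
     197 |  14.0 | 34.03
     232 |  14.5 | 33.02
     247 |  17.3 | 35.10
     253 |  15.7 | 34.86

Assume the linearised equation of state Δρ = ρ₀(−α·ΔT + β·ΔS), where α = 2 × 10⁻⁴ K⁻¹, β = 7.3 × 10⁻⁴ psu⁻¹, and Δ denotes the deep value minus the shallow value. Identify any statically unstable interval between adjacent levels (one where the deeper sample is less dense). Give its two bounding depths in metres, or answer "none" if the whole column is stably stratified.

197–232 m

Evaluate Δρ/ρ₀ = −αΔT + βΔS across each adjacent pair:
  60–197 m: −αΔT+βΔS = −(2 × 10⁻⁴)(+2.0)+(7.3 × 10⁻⁴)(+0.64) = 6.7 × 10⁻⁵ → stable
  197–232 m: −αΔT+βΔS = −(2 × 10⁻⁴)(+0.5)+(7.3 × 10⁻⁴)(-1.01) = -8.4 × 10⁻⁴ → UNSTABLE
  232–247 m: −αΔT+βΔS = −(2 × 10⁻⁴)(+2.8)+(7.3 × 10⁻⁴)(+2.08) = 9.6 × 10⁻⁴ → stable
  247–253 m: −αΔT+βΔS = −(2 × 10⁻⁴)(-1.6)+(7.3 × 10⁻⁴)(-0.24) = 1.4 × 10⁻⁴ → stable
The 197–232 m interval has Δρ < 0: lighter water underlies denser water.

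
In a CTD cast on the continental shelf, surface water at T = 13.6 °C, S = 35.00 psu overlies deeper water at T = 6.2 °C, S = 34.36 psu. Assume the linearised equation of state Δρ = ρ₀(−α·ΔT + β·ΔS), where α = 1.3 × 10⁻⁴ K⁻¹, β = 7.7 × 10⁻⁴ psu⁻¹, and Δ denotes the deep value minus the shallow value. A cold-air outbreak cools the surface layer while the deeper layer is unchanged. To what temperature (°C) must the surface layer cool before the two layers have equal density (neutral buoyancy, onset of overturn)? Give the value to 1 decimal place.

Neutral buoyancy requires Δρ = 0, i.e. −α(T_deep − T_surf′) + β(S_deep − S_surf) = 0.
T_surf′ = T_deep − (β/α)·ΔS = 6.2 − (7.7 × 10⁻⁴/1.3 × 10⁻⁴)·(-0.64) = 9.991 °C.
Cooling required: 13.6 − (9.991) = 3.609 °C.

10.0 °C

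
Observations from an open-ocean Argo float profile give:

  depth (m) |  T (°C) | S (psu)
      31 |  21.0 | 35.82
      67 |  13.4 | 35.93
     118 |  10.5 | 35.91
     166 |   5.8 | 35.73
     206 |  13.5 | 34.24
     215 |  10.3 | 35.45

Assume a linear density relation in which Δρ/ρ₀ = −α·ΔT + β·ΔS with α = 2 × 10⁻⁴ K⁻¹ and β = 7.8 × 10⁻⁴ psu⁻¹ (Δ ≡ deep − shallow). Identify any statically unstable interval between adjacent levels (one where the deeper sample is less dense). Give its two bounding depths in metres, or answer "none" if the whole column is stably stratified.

Evaluate Δρ/ρ₀ = −αΔT + βΔS across each adjacent pair:
  31–67 m: −αΔT+βΔS = −(2 × 10⁻⁴)(-7.6)+(7.8 × 10⁻⁴)(+0.11) = 1.6 × 10⁻³ → stable
  67–118 m: −αΔT+βΔS = −(2 × 10⁻⁴)(-2.9)+(7.8 × 10⁻⁴)(-0.02) = 5.6 × 10⁻⁴ → stable
  118–166 m: −αΔT+βΔS = −(2 × 10⁻⁴)(-4.7)+(7.8 × 10⁻⁴)(-0.18) = 8.0 × 10⁻⁴ → stable
  166–206 m: −αΔT+βΔS = −(2 × 10⁻⁴)(+7.7)+(7.8 × 10⁻⁴)(-1.49) = -2.7 × 10⁻³ → UNSTABLE
  206–215 m: −αΔT+βΔS = −(2 × 10⁻⁴)(-3.2)+(7.8 × 10⁻⁴)(+1.21) = 1.6 × 10⁻³ → stable
The 166–206 m interval has Δρ < 0: lighter water underlies denser water.

166–206 m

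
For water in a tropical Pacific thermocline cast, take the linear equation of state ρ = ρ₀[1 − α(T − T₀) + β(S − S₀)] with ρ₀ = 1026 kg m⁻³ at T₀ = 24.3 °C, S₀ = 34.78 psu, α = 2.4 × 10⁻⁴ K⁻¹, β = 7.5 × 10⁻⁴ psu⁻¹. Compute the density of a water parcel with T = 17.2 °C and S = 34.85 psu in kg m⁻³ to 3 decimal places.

T − T₀ = -7.1 K, S − S₀ = +0.07 psu.
Bracket = 1 − α·(-7.1) + β·(+0.07) = 1 + (1.7565 × 10⁻³) = 1.0017565.
ρ = 1026 × 1.0017565 = 1027.802 kg m⁻³.

1027.802 kg m⁻³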